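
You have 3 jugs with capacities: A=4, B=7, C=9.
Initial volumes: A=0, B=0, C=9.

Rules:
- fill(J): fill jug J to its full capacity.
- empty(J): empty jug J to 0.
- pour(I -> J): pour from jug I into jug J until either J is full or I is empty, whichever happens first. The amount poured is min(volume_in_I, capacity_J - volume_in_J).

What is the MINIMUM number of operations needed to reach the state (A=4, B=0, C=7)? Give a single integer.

Answer: 4

Derivation:
BFS from (A=0, B=0, C=9). One shortest path:
  1. fill(A) -> (A=4 B=0 C=9)
  2. fill(B) -> (A=4 B=7 C=9)
  3. empty(C) -> (A=4 B=7 C=0)
  4. pour(B -> C) -> (A=4 B=0 C=7)
Reached target in 4 moves.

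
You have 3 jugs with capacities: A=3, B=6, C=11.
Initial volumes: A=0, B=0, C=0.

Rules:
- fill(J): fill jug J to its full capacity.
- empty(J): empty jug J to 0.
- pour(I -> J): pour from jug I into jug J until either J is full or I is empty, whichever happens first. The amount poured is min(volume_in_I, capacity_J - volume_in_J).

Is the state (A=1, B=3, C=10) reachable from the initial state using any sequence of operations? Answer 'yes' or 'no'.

BFS explored all 236 reachable states.
Reachable set includes: (0,0,0), (0,0,1), (0,0,2), (0,0,3), (0,0,4), (0,0,5), (0,0,6), (0,0,7), (0,0,8), (0,0,9), (0,0,10), (0,0,11) ...
Target (A=1, B=3, C=10) not in reachable set → no.

Answer: no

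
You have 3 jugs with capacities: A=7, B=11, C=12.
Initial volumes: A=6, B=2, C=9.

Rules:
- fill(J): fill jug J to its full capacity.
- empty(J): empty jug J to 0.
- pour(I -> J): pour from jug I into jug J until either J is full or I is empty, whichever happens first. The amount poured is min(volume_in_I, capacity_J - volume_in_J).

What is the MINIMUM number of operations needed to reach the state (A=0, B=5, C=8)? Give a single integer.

BFS from (A=6, B=2, C=9). One shortest path:
  1. pour(C -> A) -> (A=7 B=2 C=8)
  2. pour(A -> B) -> (A=0 B=9 C=8)
  3. fill(A) -> (A=7 B=9 C=8)
  4. pour(A -> B) -> (A=5 B=11 C=8)
  5. empty(B) -> (A=5 B=0 C=8)
  6. pour(A -> B) -> (A=0 B=5 C=8)
Reached target in 6 moves.

Answer: 6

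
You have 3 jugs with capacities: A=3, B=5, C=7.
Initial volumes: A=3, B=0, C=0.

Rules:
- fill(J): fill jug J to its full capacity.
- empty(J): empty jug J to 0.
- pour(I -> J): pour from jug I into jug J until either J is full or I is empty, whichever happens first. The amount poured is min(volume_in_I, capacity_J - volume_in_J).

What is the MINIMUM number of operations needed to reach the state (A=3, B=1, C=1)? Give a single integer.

BFS from (A=3, B=0, C=0). One shortest path:
  1. fill(B) -> (A=3 B=5 C=0)
  2. pour(A -> C) -> (A=0 B=5 C=3)
  3. pour(B -> C) -> (A=0 B=1 C=7)
  4. pour(C -> A) -> (A=3 B=1 C=4)
  5. empty(A) -> (A=0 B=1 C=4)
  6. pour(C -> A) -> (A=3 B=1 C=1)
Reached target in 6 moves.

Answer: 6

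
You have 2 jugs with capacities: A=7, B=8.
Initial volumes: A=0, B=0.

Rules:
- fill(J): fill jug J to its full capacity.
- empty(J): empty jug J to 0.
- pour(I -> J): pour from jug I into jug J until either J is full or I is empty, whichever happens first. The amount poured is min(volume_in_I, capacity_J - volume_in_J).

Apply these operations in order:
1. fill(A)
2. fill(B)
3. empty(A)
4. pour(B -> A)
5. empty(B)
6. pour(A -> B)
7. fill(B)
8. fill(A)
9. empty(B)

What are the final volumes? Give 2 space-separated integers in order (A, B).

Answer: 7 0

Derivation:
Step 1: fill(A) -> (A=7 B=0)
Step 2: fill(B) -> (A=7 B=8)
Step 3: empty(A) -> (A=0 B=8)
Step 4: pour(B -> A) -> (A=7 B=1)
Step 5: empty(B) -> (A=7 B=0)
Step 6: pour(A -> B) -> (A=0 B=7)
Step 7: fill(B) -> (A=0 B=8)
Step 8: fill(A) -> (A=7 B=8)
Step 9: empty(B) -> (A=7 B=0)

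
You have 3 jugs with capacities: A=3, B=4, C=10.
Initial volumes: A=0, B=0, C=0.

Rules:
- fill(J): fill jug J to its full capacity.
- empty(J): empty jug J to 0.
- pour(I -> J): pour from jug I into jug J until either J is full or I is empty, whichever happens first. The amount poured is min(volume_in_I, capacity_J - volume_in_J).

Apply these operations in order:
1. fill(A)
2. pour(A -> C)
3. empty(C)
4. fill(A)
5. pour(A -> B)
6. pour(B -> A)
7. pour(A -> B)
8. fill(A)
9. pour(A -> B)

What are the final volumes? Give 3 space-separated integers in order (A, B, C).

Step 1: fill(A) -> (A=3 B=0 C=0)
Step 2: pour(A -> C) -> (A=0 B=0 C=3)
Step 3: empty(C) -> (A=0 B=0 C=0)
Step 4: fill(A) -> (A=3 B=0 C=0)
Step 5: pour(A -> B) -> (A=0 B=3 C=0)
Step 6: pour(B -> A) -> (A=3 B=0 C=0)
Step 7: pour(A -> B) -> (A=0 B=3 C=0)
Step 8: fill(A) -> (A=3 B=3 C=0)
Step 9: pour(A -> B) -> (A=2 B=4 C=0)

Answer: 2 4 0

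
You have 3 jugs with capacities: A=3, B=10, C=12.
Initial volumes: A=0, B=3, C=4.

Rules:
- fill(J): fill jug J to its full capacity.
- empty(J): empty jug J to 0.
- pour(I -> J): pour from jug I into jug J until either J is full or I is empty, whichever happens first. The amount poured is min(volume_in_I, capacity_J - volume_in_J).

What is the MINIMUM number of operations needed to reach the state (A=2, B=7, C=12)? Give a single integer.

Answer: 7

Derivation:
BFS from (A=0, B=3, C=4). One shortest path:
  1. fill(B) -> (A=0 B=10 C=4)
  2. pour(B -> A) -> (A=3 B=7 C=4)
  3. empty(A) -> (A=0 B=7 C=4)
  4. pour(B -> C) -> (A=0 B=0 C=11)
  5. fill(B) -> (A=0 B=10 C=11)
  6. pour(B -> A) -> (A=3 B=7 C=11)
  7. pour(A -> C) -> (A=2 B=7 C=12)
Reached target in 7 moves.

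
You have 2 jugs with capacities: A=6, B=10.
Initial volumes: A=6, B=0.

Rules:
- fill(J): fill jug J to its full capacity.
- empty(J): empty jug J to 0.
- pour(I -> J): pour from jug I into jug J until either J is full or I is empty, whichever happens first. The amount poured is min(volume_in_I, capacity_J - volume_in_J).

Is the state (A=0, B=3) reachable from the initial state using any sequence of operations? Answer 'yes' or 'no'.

BFS explored all 16 reachable states.
Reachable set includes: (0,0), (0,2), (0,4), (0,6), (0,8), (0,10), (2,0), (2,10), (4,0), (4,10), (6,0), (6,2) ...
Target (A=0, B=3) not in reachable set → no.

Answer: no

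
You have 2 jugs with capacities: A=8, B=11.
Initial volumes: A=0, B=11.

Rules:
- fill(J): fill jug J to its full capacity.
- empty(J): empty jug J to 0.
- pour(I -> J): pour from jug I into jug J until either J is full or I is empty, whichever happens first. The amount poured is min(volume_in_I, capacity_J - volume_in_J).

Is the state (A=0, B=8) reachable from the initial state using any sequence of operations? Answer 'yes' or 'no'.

BFS from (A=0, B=11):
  1. fill(A) -> (A=8 B=11)
  2. empty(B) -> (A=8 B=0)
  3. pour(A -> B) -> (A=0 B=8)
Target reached → yes.

Answer: yes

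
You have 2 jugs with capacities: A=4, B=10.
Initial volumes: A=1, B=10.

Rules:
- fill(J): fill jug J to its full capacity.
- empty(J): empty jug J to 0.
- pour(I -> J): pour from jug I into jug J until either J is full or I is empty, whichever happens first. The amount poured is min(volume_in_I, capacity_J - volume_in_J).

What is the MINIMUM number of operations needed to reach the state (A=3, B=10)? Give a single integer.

Answer: 6

Derivation:
BFS from (A=1, B=10). One shortest path:
  1. pour(B -> A) -> (A=4 B=7)
  2. empty(A) -> (A=0 B=7)
  3. pour(B -> A) -> (A=4 B=3)
  4. empty(A) -> (A=0 B=3)
  5. pour(B -> A) -> (A=3 B=0)
  6. fill(B) -> (A=3 B=10)
Reached target in 6 moves.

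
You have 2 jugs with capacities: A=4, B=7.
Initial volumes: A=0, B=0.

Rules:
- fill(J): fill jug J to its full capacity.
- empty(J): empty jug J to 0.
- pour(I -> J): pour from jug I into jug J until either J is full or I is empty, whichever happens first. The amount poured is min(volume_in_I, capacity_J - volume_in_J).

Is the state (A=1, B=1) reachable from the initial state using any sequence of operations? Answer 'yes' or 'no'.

Answer: no

Derivation:
BFS explored all 22 reachable states.
Reachable set includes: (0,0), (0,1), (0,2), (0,3), (0,4), (0,5), (0,6), (0,7), (1,0), (1,7), (2,0), (2,7) ...
Target (A=1, B=1) not in reachable set → no.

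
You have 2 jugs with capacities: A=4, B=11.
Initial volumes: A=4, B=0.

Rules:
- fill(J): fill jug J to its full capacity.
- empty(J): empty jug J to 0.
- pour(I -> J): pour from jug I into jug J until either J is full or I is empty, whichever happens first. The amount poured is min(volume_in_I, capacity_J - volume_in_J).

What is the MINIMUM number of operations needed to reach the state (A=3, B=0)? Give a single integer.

BFS from (A=4, B=0). One shortest path:
  1. empty(A) -> (A=0 B=0)
  2. fill(B) -> (A=0 B=11)
  3. pour(B -> A) -> (A=4 B=7)
  4. empty(A) -> (A=0 B=7)
  5. pour(B -> A) -> (A=4 B=3)
  6. empty(A) -> (A=0 B=3)
  7. pour(B -> A) -> (A=3 B=0)
Reached target in 7 moves.

Answer: 7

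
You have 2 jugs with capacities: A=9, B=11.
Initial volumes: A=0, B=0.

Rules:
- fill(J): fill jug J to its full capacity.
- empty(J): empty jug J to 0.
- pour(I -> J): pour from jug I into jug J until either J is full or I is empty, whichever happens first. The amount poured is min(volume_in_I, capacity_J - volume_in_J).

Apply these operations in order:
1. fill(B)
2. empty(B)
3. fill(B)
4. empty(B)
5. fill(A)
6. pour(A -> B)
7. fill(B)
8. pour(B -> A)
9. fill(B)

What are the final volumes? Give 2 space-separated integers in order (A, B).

Answer: 9 11

Derivation:
Step 1: fill(B) -> (A=0 B=11)
Step 2: empty(B) -> (A=0 B=0)
Step 3: fill(B) -> (A=0 B=11)
Step 4: empty(B) -> (A=0 B=0)
Step 5: fill(A) -> (A=9 B=0)
Step 6: pour(A -> B) -> (A=0 B=9)
Step 7: fill(B) -> (A=0 B=11)
Step 8: pour(B -> A) -> (A=9 B=2)
Step 9: fill(B) -> (A=9 B=11)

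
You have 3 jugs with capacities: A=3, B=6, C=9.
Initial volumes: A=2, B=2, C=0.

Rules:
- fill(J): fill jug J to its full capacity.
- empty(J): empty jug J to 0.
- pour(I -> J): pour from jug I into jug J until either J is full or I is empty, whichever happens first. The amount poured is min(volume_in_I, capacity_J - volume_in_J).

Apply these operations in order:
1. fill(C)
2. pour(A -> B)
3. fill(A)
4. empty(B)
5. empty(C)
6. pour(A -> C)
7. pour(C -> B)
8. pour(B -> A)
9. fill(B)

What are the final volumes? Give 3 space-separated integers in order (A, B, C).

Step 1: fill(C) -> (A=2 B=2 C=9)
Step 2: pour(A -> B) -> (A=0 B=4 C=9)
Step 3: fill(A) -> (A=3 B=4 C=9)
Step 4: empty(B) -> (A=3 B=0 C=9)
Step 5: empty(C) -> (A=3 B=0 C=0)
Step 6: pour(A -> C) -> (A=0 B=0 C=3)
Step 7: pour(C -> B) -> (A=0 B=3 C=0)
Step 8: pour(B -> A) -> (A=3 B=0 C=0)
Step 9: fill(B) -> (A=3 B=6 C=0)

Answer: 3 6 0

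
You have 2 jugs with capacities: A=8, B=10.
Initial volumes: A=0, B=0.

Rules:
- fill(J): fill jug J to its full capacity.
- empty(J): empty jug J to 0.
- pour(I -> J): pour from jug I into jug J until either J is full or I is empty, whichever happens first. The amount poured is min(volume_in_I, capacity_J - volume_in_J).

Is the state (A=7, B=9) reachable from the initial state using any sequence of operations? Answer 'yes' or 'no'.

BFS explored all 18 reachable states.
Reachable set includes: (0,0), (0,2), (0,4), (0,6), (0,8), (0,10), (2,0), (2,10), (4,0), (4,10), (6,0), (6,10) ...
Target (A=7, B=9) not in reachable set → no.

Answer: no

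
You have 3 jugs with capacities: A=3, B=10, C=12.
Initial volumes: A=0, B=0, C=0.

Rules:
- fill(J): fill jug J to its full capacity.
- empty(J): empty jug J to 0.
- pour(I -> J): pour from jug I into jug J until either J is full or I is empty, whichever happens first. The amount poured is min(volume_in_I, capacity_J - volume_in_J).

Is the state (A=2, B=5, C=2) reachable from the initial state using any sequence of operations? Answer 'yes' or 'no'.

BFS explored all 374 reachable states.
Reachable set includes: (0,0,0), (0,0,1), (0,0,2), (0,0,3), (0,0,4), (0,0,5), (0,0,6), (0,0,7), (0,0,8), (0,0,9), (0,0,10), (0,0,11) ...
Target (A=2, B=5, C=2) not in reachable set → no.

Answer: no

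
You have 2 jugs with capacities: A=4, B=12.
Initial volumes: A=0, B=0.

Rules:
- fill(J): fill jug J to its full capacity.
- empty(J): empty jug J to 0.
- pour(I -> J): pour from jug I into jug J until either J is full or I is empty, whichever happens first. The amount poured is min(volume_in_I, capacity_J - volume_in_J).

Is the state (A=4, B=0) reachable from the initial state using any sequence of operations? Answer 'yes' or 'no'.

BFS from (A=0, B=0):
  1. fill(A) -> (A=4 B=0)
Target reached → yes.

Answer: yes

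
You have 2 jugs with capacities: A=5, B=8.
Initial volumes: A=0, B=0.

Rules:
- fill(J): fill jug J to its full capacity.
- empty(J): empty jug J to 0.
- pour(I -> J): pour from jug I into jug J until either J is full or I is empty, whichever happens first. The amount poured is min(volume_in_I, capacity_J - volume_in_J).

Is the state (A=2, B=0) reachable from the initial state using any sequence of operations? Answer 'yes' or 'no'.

BFS from (A=0, B=0):
  1. fill(A) -> (A=5 B=0)
  2. pour(A -> B) -> (A=0 B=5)
  3. fill(A) -> (A=5 B=5)
  4. pour(A -> B) -> (A=2 B=8)
  5. empty(B) -> (A=2 B=0)
Target reached → yes.

Answer: yes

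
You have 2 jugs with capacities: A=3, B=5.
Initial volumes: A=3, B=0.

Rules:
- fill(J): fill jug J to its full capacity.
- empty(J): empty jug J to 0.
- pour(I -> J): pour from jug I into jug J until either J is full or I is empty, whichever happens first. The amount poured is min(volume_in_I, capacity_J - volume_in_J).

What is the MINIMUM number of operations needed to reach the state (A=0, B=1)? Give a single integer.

BFS from (A=3, B=0). One shortest path:
  1. pour(A -> B) -> (A=0 B=3)
  2. fill(A) -> (A=3 B=3)
  3. pour(A -> B) -> (A=1 B=5)
  4. empty(B) -> (A=1 B=0)
  5. pour(A -> B) -> (A=0 B=1)
Reached target in 5 moves.

Answer: 5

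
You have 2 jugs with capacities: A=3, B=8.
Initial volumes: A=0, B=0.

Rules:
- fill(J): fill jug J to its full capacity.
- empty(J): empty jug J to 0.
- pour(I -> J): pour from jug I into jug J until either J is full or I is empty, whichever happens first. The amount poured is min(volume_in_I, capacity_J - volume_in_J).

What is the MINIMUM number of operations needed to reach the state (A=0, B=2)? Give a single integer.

Answer: 5

Derivation:
BFS from (A=0, B=0). One shortest path:
  1. fill(B) -> (A=0 B=8)
  2. pour(B -> A) -> (A=3 B=5)
  3. empty(A) -> (A=0 B=5)
  4. pour(B -> A) -> (A=3 B=2)
  5. empty(A) -> (A=0 B=2)
Reached target in 5 moves.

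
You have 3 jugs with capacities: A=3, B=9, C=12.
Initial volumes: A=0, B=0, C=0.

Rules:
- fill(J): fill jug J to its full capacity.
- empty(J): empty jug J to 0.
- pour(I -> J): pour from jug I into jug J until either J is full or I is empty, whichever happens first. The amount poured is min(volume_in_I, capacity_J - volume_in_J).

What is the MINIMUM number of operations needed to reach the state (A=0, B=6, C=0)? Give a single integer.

BFS from (A=0, B=0, C=0). One shortest path:
  1. fill(B) -> (A=0 B=9 C=0)
  2. pour(B -> A) -> (A=3 B=6 C=0)
  3. empty(A) -> (A=0 B=6 C=0)
Reached target in 3 moves.

Answer: 3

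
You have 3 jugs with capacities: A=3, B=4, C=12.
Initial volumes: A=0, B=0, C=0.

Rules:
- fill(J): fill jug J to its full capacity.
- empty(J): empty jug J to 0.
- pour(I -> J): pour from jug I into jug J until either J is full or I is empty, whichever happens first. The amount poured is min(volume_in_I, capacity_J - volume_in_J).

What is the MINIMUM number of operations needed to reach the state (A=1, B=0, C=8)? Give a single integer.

Answer: 5

Derivation:
BFS from (A=0, B=0, C=0). One shortest path:
  1. fill(C) -> (A=0 B=0 C=12)
  2. pour(C -> B) -> (A=0 B=4 C=8)
  3. pour(B -> A) -> (A=3 B=1 C=8)
  4. empty(A) -> (A=0 B=1 C=8)
  5. pour(B -> A) -> (A=1 B=0 C=8)
Reached target in 5 moves.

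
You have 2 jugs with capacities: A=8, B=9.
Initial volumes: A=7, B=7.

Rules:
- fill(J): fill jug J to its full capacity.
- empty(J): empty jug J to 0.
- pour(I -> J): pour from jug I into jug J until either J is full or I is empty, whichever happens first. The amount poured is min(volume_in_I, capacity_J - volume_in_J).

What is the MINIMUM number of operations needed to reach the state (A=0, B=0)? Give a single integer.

BFS from (A=7, B=7). One shortest path:
  1. empty(A) -> (A=0 B=7)
  2. empty(B) -> (A=0 B=0)
Reached target in 2 moves.

Answer: 2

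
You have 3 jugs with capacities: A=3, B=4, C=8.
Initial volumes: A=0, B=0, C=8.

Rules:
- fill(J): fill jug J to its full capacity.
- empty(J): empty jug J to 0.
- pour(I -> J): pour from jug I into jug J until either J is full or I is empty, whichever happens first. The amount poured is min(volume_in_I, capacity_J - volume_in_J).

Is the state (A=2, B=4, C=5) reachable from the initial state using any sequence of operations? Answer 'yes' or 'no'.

Answer: yes

Derivation:
BFS from (A=0, B=0, C=8):
  1. fill(A) -> (A=3 B=0 C=8)
  2. pour(A -> B) -> (A=0 B=3 C=8)
  3. pour(C -> A) -> (A=3 B=3 C=5)
  4. pour(A -> B) -> (A=2 B=4 C=5)
Target reached → yes.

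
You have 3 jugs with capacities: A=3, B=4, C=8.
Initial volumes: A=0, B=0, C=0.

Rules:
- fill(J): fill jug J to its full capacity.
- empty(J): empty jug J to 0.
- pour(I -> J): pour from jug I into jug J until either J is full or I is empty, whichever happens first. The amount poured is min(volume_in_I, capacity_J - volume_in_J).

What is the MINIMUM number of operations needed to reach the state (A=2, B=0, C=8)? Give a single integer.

Answer: 6

Derivation:
BFS from (A=0, B=0, C=0). One shortest path:
  1. fill(A) -> (A=3 B=0 C=0)
  2. fill(B) -> (A=3 B=4 C=0)
  3. pour(A -> C) -> (A=0 B=4 C=3)
  4. fill(A) -> (A=3 B=4 C=3)
  5. pour(B -> C) -> (A=3 B=0 C=7)
  6. pour(A -> C) -> (A=2 B=0 C=8)
Reached target in 6 moves.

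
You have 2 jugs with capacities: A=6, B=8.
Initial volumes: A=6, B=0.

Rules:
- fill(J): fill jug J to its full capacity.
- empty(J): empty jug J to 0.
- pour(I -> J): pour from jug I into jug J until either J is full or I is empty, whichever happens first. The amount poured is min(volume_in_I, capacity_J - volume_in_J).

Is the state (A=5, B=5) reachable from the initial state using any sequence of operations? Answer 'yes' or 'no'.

BFS explored all 14 reachable states.
Reachable set includes: (0,0), (0,2), (0,4), (0,6), (0,8), (2,0), (2,8), (4,0), (4,8), (6,0), (6,2), (6,4) ...
Target (A=5, B=5) not in reachable set → no.

Answer: no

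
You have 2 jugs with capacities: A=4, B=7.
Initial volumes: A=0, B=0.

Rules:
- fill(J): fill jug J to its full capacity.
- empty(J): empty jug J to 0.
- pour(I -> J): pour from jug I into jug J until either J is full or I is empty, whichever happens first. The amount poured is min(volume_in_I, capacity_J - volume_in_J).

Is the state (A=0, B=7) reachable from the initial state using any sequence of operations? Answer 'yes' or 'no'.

BFS from (A=0, B=0):
  1. fill(B) -> (A=0 B=7)
Target reached → yes.

Answer: yes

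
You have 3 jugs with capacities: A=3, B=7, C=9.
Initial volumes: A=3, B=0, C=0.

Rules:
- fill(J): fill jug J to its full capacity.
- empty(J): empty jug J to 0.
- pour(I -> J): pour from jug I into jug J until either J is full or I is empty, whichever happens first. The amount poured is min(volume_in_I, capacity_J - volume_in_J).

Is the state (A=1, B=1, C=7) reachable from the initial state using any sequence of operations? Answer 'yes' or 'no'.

Answer: no

Derivation:
BFS explored all 224 reachable states.
Reachable set includes: (0,0,0), (0,0,1), (0,0,2), (0,0,3), (0,0,4), (0,0,5), (0,0,6), (0,0,7), (0,0,8), (0,0,9), (0,1,0), (0,1,1) ...
Target (A=1, B=1, C=7) not in reachable set → no.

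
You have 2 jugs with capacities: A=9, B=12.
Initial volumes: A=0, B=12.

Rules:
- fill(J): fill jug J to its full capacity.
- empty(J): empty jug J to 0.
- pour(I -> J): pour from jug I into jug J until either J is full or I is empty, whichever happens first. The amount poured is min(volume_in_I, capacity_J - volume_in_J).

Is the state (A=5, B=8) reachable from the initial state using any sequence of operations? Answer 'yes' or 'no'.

Answer: no

Derivation:
BFS explored all 14 reachable states.
Reachable set includes: (0,0), (0,3), (0,6), (0,9), (0,12), (3,0), (3,12), (6,0), (6,12), (9,0), (9,3), (9,6) ...
Target (A=5, B=8) not in reachable set → no.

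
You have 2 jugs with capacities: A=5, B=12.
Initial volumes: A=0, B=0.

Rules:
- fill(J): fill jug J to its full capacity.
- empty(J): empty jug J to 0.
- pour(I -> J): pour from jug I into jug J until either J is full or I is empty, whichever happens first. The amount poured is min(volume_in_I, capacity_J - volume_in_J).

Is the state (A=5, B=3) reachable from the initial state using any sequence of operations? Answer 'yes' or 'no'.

BFS from (A=0, B=0):
  1. fill(A) -> (A=5 B=0)
  2. pour(A -> B) -> (A=0 B=5)
  3. fill(A) -> (A=5 B=5)
  4. pour(A -> B) -> (A=0 B=10)
  5. fill(A) -> (A=5 B=10)
  6. pour(A -> B) -> (A=3 B=12)
  7. empty(B) -> (A=3 B=0)
  8. pour(A -> B) -> (A=0 B=3)
  9. fill(A) -> (A=5 B=3)
Target reached → yes.

Answer: yes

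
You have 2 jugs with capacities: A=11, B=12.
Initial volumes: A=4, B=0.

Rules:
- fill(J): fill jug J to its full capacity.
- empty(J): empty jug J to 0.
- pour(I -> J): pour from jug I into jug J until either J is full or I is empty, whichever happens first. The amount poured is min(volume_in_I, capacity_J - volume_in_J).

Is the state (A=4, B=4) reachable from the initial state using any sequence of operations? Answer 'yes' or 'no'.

Answer: no

Derivation:
BFS explored all 46 reachable states.
Reachable set includes: (0,0), (0,1), (0,2), (0,3), (0,4), (0,5), (0,6), (0,7), (0,8), (0,9), (0,10), (0,11) ...
Target (A=4, B=4) not in reachable set → no.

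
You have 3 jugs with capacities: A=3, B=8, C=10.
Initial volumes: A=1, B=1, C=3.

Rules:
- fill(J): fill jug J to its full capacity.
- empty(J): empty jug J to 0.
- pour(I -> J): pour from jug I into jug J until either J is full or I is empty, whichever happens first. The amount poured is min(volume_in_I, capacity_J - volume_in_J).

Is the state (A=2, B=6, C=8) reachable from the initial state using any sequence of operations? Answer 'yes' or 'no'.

BFS explored all 271 reachable states.
Reachable set includes: (0,0,0), (0,0,1), (0,0,2), (0,0,3), (0,0,4), (0,0,5), (0,0,6), (0,0,7), (0,0,8), (0,0,9), (0,0,10), (0,1,0) ...
Target (A=2, B=6, C=8) not in reachable set → no.

Answer: no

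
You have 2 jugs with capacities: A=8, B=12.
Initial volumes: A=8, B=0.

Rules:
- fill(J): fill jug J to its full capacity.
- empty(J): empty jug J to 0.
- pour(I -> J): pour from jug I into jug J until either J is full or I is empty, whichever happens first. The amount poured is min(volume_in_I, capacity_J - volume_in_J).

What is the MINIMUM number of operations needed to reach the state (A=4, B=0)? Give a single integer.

BFS from (A=8, B=0). One shortest path:
  1. pour(A -> B) -> (A=0 B=8)
  2. fill(A) -> (A=8 B=8)
  3. pour(A -> B) -> (A=4 B=12)
  4. empty(B) -> (A=4 B=0)
Reached target in 4 moves.

Answer: 4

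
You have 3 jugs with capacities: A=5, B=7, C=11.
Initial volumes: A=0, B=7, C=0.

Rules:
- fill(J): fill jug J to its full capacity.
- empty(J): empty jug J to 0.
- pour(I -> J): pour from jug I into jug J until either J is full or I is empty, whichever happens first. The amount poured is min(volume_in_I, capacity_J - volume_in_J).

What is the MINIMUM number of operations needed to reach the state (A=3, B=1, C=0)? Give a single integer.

Answer: 8

Derivation:
BFS from (A=0, B=7, C=0). One shortest path:
  1. empty(B) -> (A=0 B=0 C=0)
  2. fill(C) -> (A=0 B=0 C=11)
  3. pour(C -> A) -> (A=5 B=0 C=6)
  4. pour(A -> B) -> (A=0 B=5 C=6)
  5. pour(C -> A) -> (A=5 B=5 C=1)
  6. pour(A -> B) -> (A=3 B=7 C=1)
  7. empty(B) -> (A=3 B=0 C=1)
  8. pour(C -> B) -> (A=3 B=1 C=0)
Reached target in 8 moves.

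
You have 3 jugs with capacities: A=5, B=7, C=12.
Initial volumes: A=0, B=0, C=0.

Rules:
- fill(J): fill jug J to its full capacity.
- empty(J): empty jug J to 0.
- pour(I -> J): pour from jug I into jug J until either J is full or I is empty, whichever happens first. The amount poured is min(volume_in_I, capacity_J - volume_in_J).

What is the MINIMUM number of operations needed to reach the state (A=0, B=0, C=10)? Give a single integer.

Answer: 4

Derivation:
BFS from (A=0, B=0, C=0). One shortest path:
  1. fill(A) -> (A=5 B=0 C=0)
  2. pour(A -> C) -> (A=0 B=0 C=5)
  3. fill(A) -> (A=5 B=0 C=5)
  4. pour(A -> C) -> (A=0 B=0 C=10)
Reached target in 4 moves.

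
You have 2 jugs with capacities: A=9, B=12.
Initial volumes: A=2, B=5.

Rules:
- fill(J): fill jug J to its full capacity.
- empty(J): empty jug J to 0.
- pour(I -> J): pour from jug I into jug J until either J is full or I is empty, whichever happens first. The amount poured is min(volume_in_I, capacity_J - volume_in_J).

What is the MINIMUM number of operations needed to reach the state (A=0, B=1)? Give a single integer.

BFS from (A=2, B=5). One shortest path:
  1. pour(B -> A) -> (A=7 B=0)
  2. fill(B) -> (A=7 B=12)
  3. pour(B -> A) -> (A=9 B=10)
  4. empty(A) -> (A=0 B=10)
  5. pour(B -> A) -> (A=9 B=1)
  6. empty(A) -> (A=0 B=1)
Reached target in 6 moves.

Answer: 6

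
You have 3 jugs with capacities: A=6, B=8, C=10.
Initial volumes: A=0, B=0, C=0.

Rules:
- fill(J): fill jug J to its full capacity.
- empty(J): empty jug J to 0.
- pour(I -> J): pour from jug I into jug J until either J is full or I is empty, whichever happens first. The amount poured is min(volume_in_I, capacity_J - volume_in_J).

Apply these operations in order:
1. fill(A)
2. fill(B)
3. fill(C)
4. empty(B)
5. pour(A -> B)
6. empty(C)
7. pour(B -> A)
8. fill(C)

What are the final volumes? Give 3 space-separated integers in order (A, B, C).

Answer: 6 0 10

Derivation:
Step 1: fill(A) -> (A=6 B=0 C=0)
Step 2: fill(B) -> (A=6 B=8 C=0)
Step 3: fill(C) -> (A=6 B=8 C=10)
Step 4: empty(B) -> (A=6 B=0 C=10)
Step 5: pour(A -> B) -> (A=0 B=6 C=10)
Step 6: empty(C) -> (A=0 B=6 C=0)
Step 7: pour(B -> A) -> (A=6 B=0 C=0)
Step 8: fill(C) -> (A=6 B=0 C=10)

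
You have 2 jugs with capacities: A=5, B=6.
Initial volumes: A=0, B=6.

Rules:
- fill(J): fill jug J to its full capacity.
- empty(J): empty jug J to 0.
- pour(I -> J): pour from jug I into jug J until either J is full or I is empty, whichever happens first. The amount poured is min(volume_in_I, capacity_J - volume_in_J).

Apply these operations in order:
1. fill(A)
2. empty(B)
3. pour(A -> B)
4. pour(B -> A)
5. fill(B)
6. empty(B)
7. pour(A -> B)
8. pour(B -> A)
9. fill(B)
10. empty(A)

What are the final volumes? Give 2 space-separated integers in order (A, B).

Answer: 0 6

Derivation:
Step 1: fill(A) -> (A=5 B=6)
Step 2: empty(B) -> (A=5 B=0)
Step 3: pour(A -> B) -> (A=0 B=5)
Step 4: pour(B -> A) -> (A=5 B=0)
Step 5: fill(B) -> (A=5 B=6)
Step 6: empty(B) -> (A=5 B=0)
Step 7: pour(A -> B) -> (A=0 B=5)
Step 8: pour(B -> A) -> (A=5 B=0)
Step 9: fill(B) -> (A=5 B=6)
Step 10: empty(A) -> (A=0 B=6)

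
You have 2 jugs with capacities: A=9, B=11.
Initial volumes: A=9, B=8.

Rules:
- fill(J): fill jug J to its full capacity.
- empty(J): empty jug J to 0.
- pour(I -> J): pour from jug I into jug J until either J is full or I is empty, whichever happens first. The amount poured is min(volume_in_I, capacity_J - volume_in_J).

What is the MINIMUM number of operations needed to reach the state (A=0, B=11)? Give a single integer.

BFS from (A=9, B=8). One shortest path:
  1. empty(A) -> (A=0 B=8)
  2. fill(B) -> (A=0 B=11)
Reached target in 2 moves.

Answer: 2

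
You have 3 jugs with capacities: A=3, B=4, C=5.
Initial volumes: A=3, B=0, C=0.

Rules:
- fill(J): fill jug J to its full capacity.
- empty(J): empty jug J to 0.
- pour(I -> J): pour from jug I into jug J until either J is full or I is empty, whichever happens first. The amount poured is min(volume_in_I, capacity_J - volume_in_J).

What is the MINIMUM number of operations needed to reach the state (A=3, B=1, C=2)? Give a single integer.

Answer: 5

Derivation:
BFS from (A=3, B=0, C=0). One shortest path:
  1. pour(A -> B) -> (A=0 B=3 C=0)
  2. fill(A) -> (A=3 B=3 C=0)
  3. pour(A -> B) -> (A=2 B=4 C=0)
  4. pour(A -> C) -> (A=0 B=4 C=2)
  5. pour(B -> A) -> (A=3 B=1 C=2)
Reached target in 5 moves.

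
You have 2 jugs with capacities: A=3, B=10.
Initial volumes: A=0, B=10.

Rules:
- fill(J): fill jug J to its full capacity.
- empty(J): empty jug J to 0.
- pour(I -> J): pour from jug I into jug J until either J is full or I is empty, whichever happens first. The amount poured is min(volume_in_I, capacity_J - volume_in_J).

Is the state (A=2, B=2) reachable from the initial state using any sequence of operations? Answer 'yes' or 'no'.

BFS explored all 26 reachable states.
Reachable set includes: (0,0), (0,1), (0,2), (0,3), (0,4), (0,5), (0,6), (0,7), (0,8), (0,9), (0,10), (1,0) ...
Target (A=2, B=2) not in reachable set → no.

Answer: no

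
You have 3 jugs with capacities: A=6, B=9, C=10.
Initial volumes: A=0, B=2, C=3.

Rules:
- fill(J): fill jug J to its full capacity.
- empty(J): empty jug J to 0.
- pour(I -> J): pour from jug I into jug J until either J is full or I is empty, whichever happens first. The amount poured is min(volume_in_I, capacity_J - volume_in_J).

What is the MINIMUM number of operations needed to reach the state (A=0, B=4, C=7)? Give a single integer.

Answer: 6

Derivation:
BFS from (A=0, B=2, C=3). One shortest path:
  1. fill(A) -> (A=6 B=2 C=3)
  2. pour(B -> C) -> (A=6 B=0 C=5)
  3. pour(A -> C) -> (A=1 B=0 C=10)
  4. pour(C -> B) -> (A=1 B=9 C=1)
  5. pour(B -> A) -> (A=6 B=4 C=1)
  6. pour(A -> C) -> (A=0 B=4 C=7)
Reached target in 6 moves.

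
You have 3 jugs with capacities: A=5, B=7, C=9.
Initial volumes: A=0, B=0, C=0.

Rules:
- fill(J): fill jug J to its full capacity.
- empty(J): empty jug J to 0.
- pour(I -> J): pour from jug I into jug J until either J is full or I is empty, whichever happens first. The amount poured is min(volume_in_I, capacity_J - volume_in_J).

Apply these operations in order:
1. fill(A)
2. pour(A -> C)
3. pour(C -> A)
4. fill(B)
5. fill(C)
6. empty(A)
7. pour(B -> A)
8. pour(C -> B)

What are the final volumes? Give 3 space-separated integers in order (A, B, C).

Answer: 5 7 4

Derivation:
Step 1: fill(A) -> (A=5 B=0 C=0)
Step 2: pour(A -> C) -> (A=0 B=0 C=5)
Step 3: pour(C -> A) -> (A=5 B=0 C=0)
Step 4: fill(B) -> (A=5 B=7 C=0)
Step 5: fill(C) -> (A=5 B=7 C=9)
Step 6: empty(A) -> (A=0 B=7 C=9)
Step 7: pour(B -> A) -> (A=5 B=2 C=9)
Step 8: pour(C -> B) -> (A=5 B=7 C=4)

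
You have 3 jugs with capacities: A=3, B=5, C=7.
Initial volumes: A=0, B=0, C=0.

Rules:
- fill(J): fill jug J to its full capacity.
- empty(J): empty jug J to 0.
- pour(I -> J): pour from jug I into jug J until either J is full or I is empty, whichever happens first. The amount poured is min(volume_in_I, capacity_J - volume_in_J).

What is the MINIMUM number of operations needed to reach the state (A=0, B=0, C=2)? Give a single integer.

Answer: 3

Derivation:
BFS from (A=0, B=0, C=0). One shortest path:
  1. fill(C) -> (A=0 B=0 C=7)
  2. pour(C -> B) -> (A=0 B=5 C=2)
  3. empty(B) -> (A=0 B=0 C=2)
Reached target in 3 moves.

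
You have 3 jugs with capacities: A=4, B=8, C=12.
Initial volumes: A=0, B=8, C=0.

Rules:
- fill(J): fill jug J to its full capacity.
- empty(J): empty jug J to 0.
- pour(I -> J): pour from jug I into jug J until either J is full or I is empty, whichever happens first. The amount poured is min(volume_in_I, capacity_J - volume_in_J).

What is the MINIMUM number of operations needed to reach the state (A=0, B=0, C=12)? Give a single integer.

Answer: 2

Derivation:
BFS from (A=0, B=8, C=0). One shortest path:
  1. empty(B) -> (A=0 B=0 C=0)
  2. fill(C) -> (A=0 B=0 C=12)
Reached target in 2 moves.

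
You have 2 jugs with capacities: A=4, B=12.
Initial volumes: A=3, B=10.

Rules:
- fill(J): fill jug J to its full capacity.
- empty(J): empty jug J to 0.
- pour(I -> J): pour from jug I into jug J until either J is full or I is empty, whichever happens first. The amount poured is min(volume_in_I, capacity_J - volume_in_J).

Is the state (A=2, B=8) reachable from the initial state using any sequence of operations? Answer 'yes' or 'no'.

BFS explored all 33 reachable states.
Reachable set includes: (0,0), (0,1), (0,2), (0,3), (0,4), (0,5), (0,6), (0,7), (0,8), (0,9), (0,10), (0,11) ...
Target (A=2, B=8) not in reachable set → no.

Answer: no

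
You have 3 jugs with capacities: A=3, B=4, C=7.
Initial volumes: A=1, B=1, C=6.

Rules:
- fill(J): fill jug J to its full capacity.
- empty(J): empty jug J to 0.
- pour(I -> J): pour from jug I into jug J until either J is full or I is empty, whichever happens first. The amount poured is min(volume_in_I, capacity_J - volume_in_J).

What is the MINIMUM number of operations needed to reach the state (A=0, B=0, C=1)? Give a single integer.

BFS from (A=1, B=1, C=6). One shortest path:
  1. empty(A) -> (A=0 B=1 C=6)
  2. empty(C) -> (A=0 B=1 C=0)
  3. pour(B -> C) -> (A=0 B=0 C=1)
Reached target in 3 moves.

Answer: 3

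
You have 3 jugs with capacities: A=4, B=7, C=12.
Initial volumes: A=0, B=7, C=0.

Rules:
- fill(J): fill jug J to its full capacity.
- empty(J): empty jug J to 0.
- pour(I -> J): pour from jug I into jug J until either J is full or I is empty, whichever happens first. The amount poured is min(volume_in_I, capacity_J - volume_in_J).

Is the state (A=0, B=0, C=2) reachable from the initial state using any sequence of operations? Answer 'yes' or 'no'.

Answer: yes

Derivation:
BFS from (A=0, B=7, C=0):
  1. pour(B -> C) -> (A=0 B=0 C=7)
  2. fill(B) -> (A=0 B=7 C=7)
  3. pour(B -> C) -> (A=0 B=2 C=12)
  4. empty(C) -> (A=0 B=2 C=0)
  5. pour(B -> C) -> (A=0 B=0 C=2)
Target reached → yes.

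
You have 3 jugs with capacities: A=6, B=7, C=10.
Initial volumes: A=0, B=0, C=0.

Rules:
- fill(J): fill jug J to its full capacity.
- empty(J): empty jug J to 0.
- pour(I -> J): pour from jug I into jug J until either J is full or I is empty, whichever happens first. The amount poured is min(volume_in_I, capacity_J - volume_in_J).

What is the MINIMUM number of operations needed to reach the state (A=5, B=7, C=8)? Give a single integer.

Answer: 7

Derivation:
BFS from (A=0, B=0, C=0). One shortest path:
  1. fill(C) -> (A=0 B=0 C=10)
  2. pour(C -> A) -> (A=6 B=0 C=4)
  3. pour(A -> B) -> (A=0 B=6 C=4)
  4. pour(C -> A) -> (A=4 B=6 C=0)
  5. fill(C) -> (A=4 B=6 C=10)
  6. pour(C -> A) -> (A=6 B=6 C=8)
  7. pour(A -> B) -> (A=5 B=7 C=8)
Reached target in 7 moves.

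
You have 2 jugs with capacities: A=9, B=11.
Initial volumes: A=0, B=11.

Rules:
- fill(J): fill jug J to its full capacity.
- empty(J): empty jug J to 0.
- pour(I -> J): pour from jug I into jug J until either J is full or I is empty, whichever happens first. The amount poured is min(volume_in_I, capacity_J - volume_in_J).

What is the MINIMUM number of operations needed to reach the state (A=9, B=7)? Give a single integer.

BFS from (A=0, B=11). One shortest path:
  1. fill(A) -> (A=9 B=11)
  2. empty(B) -> (A=9 B=0)
  3. pour(A -> B) -> (A=0 B=9)
  4. fill(A) -> (A=9 B=9)
  5. pour(A -> B) -> (A=7 B=11)
  6. empty(B) -> (A=7 B=0)
  7. pour(A -> B) -> (A=0 B=7)
  8. fill(A) -> (A=9 B=7)
Reached target in 8 moves.

Answer: 8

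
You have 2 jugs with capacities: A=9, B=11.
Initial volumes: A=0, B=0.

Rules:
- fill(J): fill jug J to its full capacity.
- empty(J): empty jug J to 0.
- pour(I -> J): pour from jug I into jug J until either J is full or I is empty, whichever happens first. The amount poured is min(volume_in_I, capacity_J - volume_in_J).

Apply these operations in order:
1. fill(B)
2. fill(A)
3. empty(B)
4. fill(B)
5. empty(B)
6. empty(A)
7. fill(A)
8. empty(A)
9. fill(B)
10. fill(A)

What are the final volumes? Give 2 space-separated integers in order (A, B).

Step 1: fill(B) -> (A=0 B=11)
Step 2: fill(A) -> (A=9 B=11)
Step 3: empty(B) -> (A=9 B=0)
Step 4: fill(B) -> (A=9 B=11)
Step 5: empty(B) -> (A=9 B=0)
Step 6: empty(A) -> (A=0 B=0)
Step 7: fill(A) -> (A=9 B=0)
Step 8: empty(A) -> (A=0 B=0)
Step 9: fill(B) -> (A=0 B=11)
Step 10: fill(A) -> (A=9 B=11)

Answer: 9 11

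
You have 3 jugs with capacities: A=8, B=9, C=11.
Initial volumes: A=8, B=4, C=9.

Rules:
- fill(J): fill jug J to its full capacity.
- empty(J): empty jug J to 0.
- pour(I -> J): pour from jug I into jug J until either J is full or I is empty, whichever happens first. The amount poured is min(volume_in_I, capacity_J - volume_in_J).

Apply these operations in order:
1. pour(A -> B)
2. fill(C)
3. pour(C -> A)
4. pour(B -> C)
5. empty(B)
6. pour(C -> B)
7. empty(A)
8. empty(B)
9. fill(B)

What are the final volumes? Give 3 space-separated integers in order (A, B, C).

Answer: 0 9 2

Derivation:
Step 1: pour(A -> B) -> (A=3 B=9 C=9)
Step 2: fill(C) -> (A=3 B=9 C=11)
Step 3: pour(C -> A) -> (A=8 B=9 C=6)
Step 4: pour(B -> C) -> (A=8 B=4 C=11)
Step 5: empty(B) -> (A=8 B=0 C=11)
Step 6: pour(C -> B) -> (A=8 B=9 C=2)
Step 7: empty(A) -> (A=0 B=9 C=2)
Step 8: empty(B) -> (A=0 B=0 C=2)
Step 9: fill(B) -> (A=0 B=9 C=2)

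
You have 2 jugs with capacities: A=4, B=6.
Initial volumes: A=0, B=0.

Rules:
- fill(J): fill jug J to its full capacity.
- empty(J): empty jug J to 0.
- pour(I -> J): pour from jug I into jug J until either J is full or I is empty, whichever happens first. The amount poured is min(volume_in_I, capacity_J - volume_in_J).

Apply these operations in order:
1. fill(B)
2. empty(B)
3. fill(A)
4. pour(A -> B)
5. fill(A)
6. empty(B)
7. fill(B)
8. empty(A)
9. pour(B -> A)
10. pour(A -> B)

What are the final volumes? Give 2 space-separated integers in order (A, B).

Step 1: fill(B) -> (A=0 B=6)
Step 2: empty(B) -> (A=0 B=0)
Step 3: fill(A) -> (A=4 B=0)
Step 4: pour(A -> B) -> (A=0 B=4)
Step 5: fill(A) -> (A=4 B=4)
Step 6: empty(B) -> (A=4 B=0)
Step 7: fill(B) -> (A=4 B=6)
Step 8: empty(A) -> (A=0 B=6)
Step 9: pour(B -> A) -> (A=4 B=2)
Step 10: pour(A -> B) -> (A=0 B=6)

Answer: 0 6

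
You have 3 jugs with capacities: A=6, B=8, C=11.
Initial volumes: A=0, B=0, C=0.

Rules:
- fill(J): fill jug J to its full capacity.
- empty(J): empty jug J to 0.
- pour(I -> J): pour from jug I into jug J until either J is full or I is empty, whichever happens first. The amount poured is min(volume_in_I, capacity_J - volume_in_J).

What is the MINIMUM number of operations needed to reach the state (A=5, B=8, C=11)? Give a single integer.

Answer: 6

Derivation:
BFS from (A=0, B=0, C=0). One shortest path:
  1. fill(B) -> (A=0 B=8 C=0)
  2. fill(C) -> (A=0 B=8 C=11)
  3. pour(C -> A) -> (A=6 B=8 C=5)
  4. empty(A) -> (A=0 B=8 C=5)
  5. pour(C -> A) -> (A=5 B=8 C=0)
  6. fill(C) -> (A=5 B=8 C=11)
Reached target in 6 moves.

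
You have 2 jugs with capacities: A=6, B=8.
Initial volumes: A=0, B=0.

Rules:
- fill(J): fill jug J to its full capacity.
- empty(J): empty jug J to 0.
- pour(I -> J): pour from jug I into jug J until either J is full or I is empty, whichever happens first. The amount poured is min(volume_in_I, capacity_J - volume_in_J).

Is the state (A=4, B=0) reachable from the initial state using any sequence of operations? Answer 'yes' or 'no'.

BFS from (A=0, B=0):
  1. fill(A) -> (A=6 B=0)
  2. pour(A -> B) -> (A=0 B=6)
  3. fill(A) -> (A=6 B=6)
  4. pour(A -> B) -> (A=4 B=8)
  5. empty(B) -> (A=4 B=0)
Target reached → yes.

Answer: yes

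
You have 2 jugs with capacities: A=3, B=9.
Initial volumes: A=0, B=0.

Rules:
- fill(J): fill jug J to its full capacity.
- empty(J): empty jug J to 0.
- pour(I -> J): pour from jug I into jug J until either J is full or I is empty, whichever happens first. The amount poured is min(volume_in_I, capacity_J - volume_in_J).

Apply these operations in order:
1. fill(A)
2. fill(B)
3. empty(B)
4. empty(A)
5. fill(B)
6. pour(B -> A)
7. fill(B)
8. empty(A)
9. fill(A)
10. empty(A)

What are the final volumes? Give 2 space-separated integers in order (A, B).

Answer: 0 9

Derivation:
Step 1: fill(A) -> (A=3 B=0)
Step 2: fill(B) -> (A=3 B=9)
Step 3: empty(B) -> (A=3 B=0)
Step 4: empty(A) -> (A=0 B=0)
Step 5: fill(B) -> (A=0 B=9)
Step 6: pour(B -> A) -> (A=3 B=6)
Step 7: fill(B) -> (A=3 B=9)
Step 8: empty(A) -> (A=0 B=9)
Step 9: fill(A) -> (A=3 B=9)
Step 10: empty(A) -> (A=0 B=9)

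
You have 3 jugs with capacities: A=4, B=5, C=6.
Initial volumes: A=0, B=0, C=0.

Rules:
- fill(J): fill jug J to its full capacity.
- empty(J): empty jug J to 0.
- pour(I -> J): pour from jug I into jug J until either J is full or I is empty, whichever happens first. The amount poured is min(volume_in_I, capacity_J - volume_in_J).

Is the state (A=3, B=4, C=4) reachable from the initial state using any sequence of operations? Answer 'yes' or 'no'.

Answer: no

Derivation:
BFS explored all 150 reachable states.
Reachable set includes: (0,0,0), (0,0,1), (0,0,2), (0,0,3), (0,0,4), (0,0,5), (0,0,6), (0,1,0), (0,1,1), (0,1,2), (0,1,3), (0,1,4) ...
Target (A=3, B=4, C=4) not in reachable set → no.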